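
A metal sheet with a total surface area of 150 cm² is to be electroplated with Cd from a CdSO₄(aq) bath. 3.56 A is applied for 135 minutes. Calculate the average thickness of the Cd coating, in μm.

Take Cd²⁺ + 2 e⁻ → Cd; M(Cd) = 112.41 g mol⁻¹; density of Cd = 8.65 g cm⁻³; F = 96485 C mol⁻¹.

Q = I·t = 3.560 × 8100.0 = 28840 C; n(e⁻) = 0.2989 mol.
n(Cd) = n(e⁻)/2 = 0.1494 mol, so m = 0.1494 × 112.41 = 16.80 g.
Volume = m/ρ = 16.80 / 8.65 = 1.942 cm³.
Thickness = V/A = 1.942 / 150 = 0.0129 cm = 129 μm.

129 μm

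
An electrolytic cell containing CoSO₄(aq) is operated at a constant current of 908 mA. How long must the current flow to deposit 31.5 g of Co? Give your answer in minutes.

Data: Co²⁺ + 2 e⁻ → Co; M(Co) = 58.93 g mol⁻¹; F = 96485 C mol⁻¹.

1890 min

n(Co) = m/M = 31.5 / 58.93 = 0.5345 mol.
Each Co atom requires 2 electrons, so n(e⁻) = 2 × 0.5345 = 1.069 mol.
Q = n(e⁻)·F = 1.069 × 96485 = 103100 C.
t = Q/I = 103100 / 0.9080 A = 113600 s = 1890 min.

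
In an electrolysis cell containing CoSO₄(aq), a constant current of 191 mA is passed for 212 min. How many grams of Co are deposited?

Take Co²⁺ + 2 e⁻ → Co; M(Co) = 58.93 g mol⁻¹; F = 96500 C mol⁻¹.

Q = I·t = 0.1910 A × 12720 s = 2430 C.
n(e⁻) = Q/F = 2430 / 96500 = 0.02518 mol.
Co²⁺ + 2 e⁻ → Co, so n(Co) = n(e⁻)/2 = 0.01259 mol.
m = n·M = 0.01259 × 58.93 = 0.742 g.

0.742 g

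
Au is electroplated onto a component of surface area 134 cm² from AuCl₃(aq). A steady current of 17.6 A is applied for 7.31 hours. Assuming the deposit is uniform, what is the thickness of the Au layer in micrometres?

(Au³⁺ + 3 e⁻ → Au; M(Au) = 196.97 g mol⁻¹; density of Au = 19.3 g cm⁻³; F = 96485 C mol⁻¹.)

Q = I·t = 17.60 × 26316 = 463200 C; n(e⁻) = 4.800 mol.
n(Au) = n(e⁻)/3 = 1.600 mol, so m = 1.600 × 196.97 = 315.2 g.
Volume = m/ρ = 315.2 / 19.3 = 16.33 cm³.
Thickness = V/A = 16.33 / 134 = 0.122 cm = 1220 μm.

1220 μm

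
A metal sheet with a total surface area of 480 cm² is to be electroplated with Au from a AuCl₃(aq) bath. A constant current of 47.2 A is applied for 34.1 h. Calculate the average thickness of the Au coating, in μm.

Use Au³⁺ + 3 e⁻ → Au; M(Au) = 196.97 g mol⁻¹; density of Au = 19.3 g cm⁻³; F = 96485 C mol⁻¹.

Q = I·t = 47.20 × 122760 = 5794000 C; n(e⁻) = 60.05 mol.
n(Au) = n(e⁻)/3 = 20.02 mol, so m = 20.02 × 196.97 = 3943 g.
Volume = m/ρ = 3943 / 19.3 = 204.3 cm³.
Thickness = V/A = 204.3 / 480 = 0.426 cm = 4260 μm.

4260 μm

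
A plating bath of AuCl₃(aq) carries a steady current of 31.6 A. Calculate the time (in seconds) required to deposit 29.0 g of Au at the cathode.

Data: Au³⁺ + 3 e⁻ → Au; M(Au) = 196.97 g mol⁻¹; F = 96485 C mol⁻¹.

n(Au) = m/M = 29.0 / 196.97 = 0.1472 mol.
Each Au atom requires 3 electrons, so n(e⁻) = 3 × 0.1472 = 0.4417 mol.
Q = n(e⁻)·F = 0.4417 × 96485 = 42620 C.
t = Q/I = 42620 / 31.60 A = 1349 s.

1350 s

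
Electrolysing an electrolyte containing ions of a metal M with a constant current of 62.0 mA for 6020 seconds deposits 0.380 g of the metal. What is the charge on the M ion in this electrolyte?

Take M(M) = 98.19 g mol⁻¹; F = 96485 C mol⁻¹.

+1

Q = I·t = 0.06200 A × 6020.0 s = 373.2 C, so n(e⁻) = 373.2/96485 = 0.003868 mol.
n(M) deposited = 0.380 / 98.19 = 0.003870 mol.
Electrons per atom = n(e⁻)/n(M) = 0.003868 / 0.003870 = 1.00 ≈ 1, so the ion is M⁺.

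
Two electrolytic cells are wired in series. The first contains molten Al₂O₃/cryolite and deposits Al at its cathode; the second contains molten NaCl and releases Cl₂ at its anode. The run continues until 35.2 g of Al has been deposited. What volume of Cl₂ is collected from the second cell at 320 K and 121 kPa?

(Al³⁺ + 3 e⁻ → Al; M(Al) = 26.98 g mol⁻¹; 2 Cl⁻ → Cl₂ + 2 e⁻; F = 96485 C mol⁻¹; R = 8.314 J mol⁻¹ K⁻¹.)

43.0 L

n(Al) = 35.2 / 26.98 = 1.305 mol, so n(e⁻) = 3 × 1.305 = 3.914 mol.
The cells are in series, so the same 3.914 mol of electrons passes through the second cell.
2 Cl⁻ → Cl₂ + 2 e⁻ — 2 mol e⁻ per mol Cl₂, so n(Cl₂) = 3.914/2 = 1.957 mol.
V = nRT/P = (1.957 × 8.314 × 320) / (121 × 10³) = 0.0430 m³ = 43.0 L.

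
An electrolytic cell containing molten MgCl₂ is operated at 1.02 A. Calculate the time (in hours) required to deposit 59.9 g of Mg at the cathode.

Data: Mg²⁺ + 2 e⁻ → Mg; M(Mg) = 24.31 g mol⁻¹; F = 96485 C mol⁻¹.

129 h

n(Mg) = m/M = 59.9 / 24.31 = 2.464 mol.
Each Mg atom requires 2 electrons, so n(e⁻) = 2 × 2.464 = 4.928 mol.
Q = n(e⁻)·F = 4.928 × 96485 = 475500 C.
t = Q/I = 475500 / 1.020 A = 466200 s = 129 h.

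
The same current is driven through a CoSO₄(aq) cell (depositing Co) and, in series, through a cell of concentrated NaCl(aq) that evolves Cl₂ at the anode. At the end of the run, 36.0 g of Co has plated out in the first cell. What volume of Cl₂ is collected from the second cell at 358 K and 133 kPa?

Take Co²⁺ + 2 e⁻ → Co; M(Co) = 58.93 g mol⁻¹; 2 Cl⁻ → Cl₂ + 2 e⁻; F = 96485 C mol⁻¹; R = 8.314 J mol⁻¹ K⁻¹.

n(Co) = 36.0 / 58.93 = 0.6109 mol, so n(e⁻) = 2 × 0.6109 = 1.222 mol.
The cells are in series, so the same 1.222 mol of electrons passes through the second cell.
2 Cl⁻ → Cl₂ + 2 e⁻ — 2 mol e⁻ per mol Cl₂, so n(Cl₂) = 1.222/2 = 0.6109 mol.
V = nRT/P = (0.6109 × 8.314 × 358) / (133 × 10³) = 0.0137 m³ = 13.7 L.

13.7 L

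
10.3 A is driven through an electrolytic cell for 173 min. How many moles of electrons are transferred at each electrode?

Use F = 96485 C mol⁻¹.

Q = I·t = 10.30 A × 10380 s = 106900 C.
n(e⁻) = Q/F = 106900 / 96485 = 1.11 mol.

1.11 mol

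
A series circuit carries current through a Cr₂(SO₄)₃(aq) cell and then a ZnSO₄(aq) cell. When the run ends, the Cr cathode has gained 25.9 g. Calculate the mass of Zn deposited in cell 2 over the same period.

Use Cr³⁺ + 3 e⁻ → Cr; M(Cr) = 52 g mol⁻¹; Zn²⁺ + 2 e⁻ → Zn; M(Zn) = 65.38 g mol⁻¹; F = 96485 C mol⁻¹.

48.8 g

n(Cr) = 25.9 / 52 = 0.4981 mol.
Since Cr³⁺ + 3 e⁻ → Cr, n(e⁻) passed = 3 × 0.4981 = 1.494 mol.
Cells in series carry the same charge, so the same 1.494 mol of electrons passes through cell 2.
Zn²⁺ + 2 e⁻ → Zn, so n(Zn) = 1.494 / 2 = 0.7471 mol.
m(Zn) = 0.7471 × 65.38 = 48.8 g.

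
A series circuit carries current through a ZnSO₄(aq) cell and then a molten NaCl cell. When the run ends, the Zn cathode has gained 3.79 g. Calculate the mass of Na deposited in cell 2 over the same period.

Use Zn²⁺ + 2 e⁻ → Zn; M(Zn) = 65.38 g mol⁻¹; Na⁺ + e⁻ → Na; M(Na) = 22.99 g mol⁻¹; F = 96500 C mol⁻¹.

n(Zn) = 3.79 / 65.38 = 0.05797 mol.
Since Zn²⁺ + 2 e⁻ → Zn, n(e⁻) passed = 2 × 0.05797 = 0.1159 mol.
Cells in series carry the same charge, so the same 0.1159 mol of electrons passes through cell 2.
Na⁺ + e⁻ → Na, so n(Na) = 0.1159 / 1 = 0.1159 mol.
m(Na) = 0.1159 × 22.99 = 2.67 g.

2.67 g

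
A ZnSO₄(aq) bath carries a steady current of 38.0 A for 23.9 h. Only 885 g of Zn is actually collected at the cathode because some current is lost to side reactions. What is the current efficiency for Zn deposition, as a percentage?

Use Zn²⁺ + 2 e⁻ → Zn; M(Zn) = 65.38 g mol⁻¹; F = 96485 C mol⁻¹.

79.9 %

Q = I·t = 38.00 × 86040 = 3270000 C; n(e⁻) = 3270000/96485 = 33.89 mol.
Theoretical n(Zn) = n(e⁻)/2 = 16.94 mol, i.e. m_theo = 16.94 × 65.38 = 1108 g.
Efficiency = m_actual / m_theo = 885 / 1108 = 79.9 %.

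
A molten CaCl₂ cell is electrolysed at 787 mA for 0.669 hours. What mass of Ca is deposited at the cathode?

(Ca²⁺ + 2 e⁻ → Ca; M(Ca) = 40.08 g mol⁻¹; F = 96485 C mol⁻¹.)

0.394 g

Q = I·t = 0.7870 A × 2408.4 s = 1895 C.
n(e⁻) = Q/F = 1895 / 96485 = 0.01964 mol.
Ca²⁺ + 2 e⁻ → Ca, so n(Ca) = n(e⁻)/2 = 0.009822 mol.
m = n·M = 0.009822 × 40.08 = 0.394 g.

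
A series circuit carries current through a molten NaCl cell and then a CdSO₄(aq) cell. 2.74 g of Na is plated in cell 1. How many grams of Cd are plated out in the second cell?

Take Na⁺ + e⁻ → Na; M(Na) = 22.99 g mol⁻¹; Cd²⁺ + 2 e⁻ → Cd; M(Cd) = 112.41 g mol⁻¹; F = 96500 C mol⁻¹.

n(Na) = 2.74 / 22.99 = 0.1192 mol.
Since Na⁺ + e⁻ → Na, n(e⁻) passed = 1 × 0.1192 = 0.1192 mol.
Cells in series carry the same charge, so the same 0.1192 mol of electrons passes through cell 2.
Cd²⁺ + 2 e⁻ → Cd, so n(Cd) = 0.1192 / 2 = 0.05959 mol.
m(Cd) = 0.05959 × 112.41 = 6.70 g.

6.70 g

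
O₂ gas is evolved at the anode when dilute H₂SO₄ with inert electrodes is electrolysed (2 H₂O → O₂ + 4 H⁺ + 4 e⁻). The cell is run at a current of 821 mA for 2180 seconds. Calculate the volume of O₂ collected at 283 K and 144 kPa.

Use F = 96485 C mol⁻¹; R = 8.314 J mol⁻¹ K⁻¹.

0.0758 L

Q = I·t = 0.8210 A × 2180.0 s = 1790 C.
n(e⁻) = Q/F = 1790 / 96485 = 0.01855 mol.
4 electrons are transferred per O₂ molecule, so n(O₂) = 0.01855 / 4 = 0.004637 mol.
V = nRT/P = (0.004637 × 8.314 × 283) / (144 × 10³ Pa) = 7.58 × 10⁻⁵ m³ = 0.0758 L.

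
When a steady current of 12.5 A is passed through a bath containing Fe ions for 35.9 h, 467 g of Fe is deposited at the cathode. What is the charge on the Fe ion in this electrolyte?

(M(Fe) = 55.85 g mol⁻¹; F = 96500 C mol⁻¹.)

Q = I·t = 12.50 A × 129240 s = 1616000 C, so n(e⁻) = 1616000/96500 = 16.74 mol.
n(Fe) deposited = 467 / 55.85 = 8.362 mol.
Electrons per atom = n(e⁻)/n(Fe) = 16.74 / 8.362 = 2.00 ≈ 2, so the ion is Fe²⁺.

+2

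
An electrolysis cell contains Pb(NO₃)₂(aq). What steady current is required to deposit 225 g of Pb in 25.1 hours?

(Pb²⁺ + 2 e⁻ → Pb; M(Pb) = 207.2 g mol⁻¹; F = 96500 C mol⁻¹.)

n(Pb) = 225 / 207.2 = 1.086 mol.
n(e⁻) = 2 × 1.086 = 2.172 mol.
Q = n(e⁻)·F = 2.172 × 96500 = 209600 C.
I = Q/t = 209600 / 90360 s = 2.32 A.

2.32 A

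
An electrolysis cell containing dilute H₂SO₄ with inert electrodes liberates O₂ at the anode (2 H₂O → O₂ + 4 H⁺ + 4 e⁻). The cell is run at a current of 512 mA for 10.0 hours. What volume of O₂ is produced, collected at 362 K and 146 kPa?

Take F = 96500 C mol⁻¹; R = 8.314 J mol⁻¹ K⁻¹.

0.984 L

Q = I·t = 0.5120 A × 36000 s = 18430 C.
n(e⁻) = Q/F = 18430 / 96500 = 0.1910 mol.
4 electrons are transferred per O₂ molecule, so n(O₂) = 0.1910 / 4 = 0.04775 mol.
V = nRT/P = (0.04775 × 8.314 × 362) / (146 × 10³ Pa) = 9.84 × 10⁻⁴ m³ = 0.984 L.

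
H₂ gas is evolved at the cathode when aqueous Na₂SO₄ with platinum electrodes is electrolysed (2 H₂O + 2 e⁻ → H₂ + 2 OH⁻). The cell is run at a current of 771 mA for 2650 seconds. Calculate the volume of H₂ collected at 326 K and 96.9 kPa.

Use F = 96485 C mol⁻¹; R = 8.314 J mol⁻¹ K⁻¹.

Q = I·t = 0.7710 A × 2650.0 s = 2043 C.
n(e⁻) = Q/F = 2043 / 96485 = 0.02118 mol.
2 electrons are transferred per H₂ molecule, so n(H₂) = 0.02118 / 2 = 0.01059 mol.
V = nRT/P = (0.01059 × 8.314 × 326) / (96.9 × 10³ Pa) = 2.96 × 10⁻⁴ m³ = 0.296 L.

0.296 L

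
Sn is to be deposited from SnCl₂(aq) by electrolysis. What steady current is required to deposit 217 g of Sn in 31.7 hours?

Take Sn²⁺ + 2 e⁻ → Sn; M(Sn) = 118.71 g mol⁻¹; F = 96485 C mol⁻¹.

n(Sn) = 217 / 118.71 = 1.828 mol.
n(e⁻) = 2 × 1.828 = 3.656 mol.
Q = n(e⁻)·F = 3.656 × 96485 = 352700 C.
I = Q/t = 352700 / 114120 s = 3.09 A.

3.09 A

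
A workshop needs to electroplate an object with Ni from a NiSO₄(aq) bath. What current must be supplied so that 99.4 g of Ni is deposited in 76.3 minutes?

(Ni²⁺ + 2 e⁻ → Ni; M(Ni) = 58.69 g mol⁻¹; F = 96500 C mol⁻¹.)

71.4 A

n(Ni) = 99.4 / 58.69 = 1.694 mol.
n(e⁻) = 2 × 1.694 = 3.387 mol.
Q = n(e⁻)·F = 3.387 × 96500 = 326900 C.
I = Q/t = 326900 / 4578.0 s = 71.4 A.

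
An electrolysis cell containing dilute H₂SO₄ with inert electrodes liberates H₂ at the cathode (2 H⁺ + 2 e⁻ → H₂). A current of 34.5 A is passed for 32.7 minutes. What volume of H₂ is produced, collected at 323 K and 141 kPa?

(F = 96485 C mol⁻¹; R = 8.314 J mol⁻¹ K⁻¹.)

Q = I·t = 34.50 A × 1962.0 s = 67690 C.
n(e⁻) = Q/F = 67690 / 96485 = 0.7015 mol.
2 electrons are transferred per H₂ molecule, so n(H₂) = 0.7015 / 2 = 0.3508 mol.
V = nRT/P = (0.3508 × 8.314 × 323) / (141 × 10³ Pa) = 0.00668 m³ = 6.68 L.

6.68 L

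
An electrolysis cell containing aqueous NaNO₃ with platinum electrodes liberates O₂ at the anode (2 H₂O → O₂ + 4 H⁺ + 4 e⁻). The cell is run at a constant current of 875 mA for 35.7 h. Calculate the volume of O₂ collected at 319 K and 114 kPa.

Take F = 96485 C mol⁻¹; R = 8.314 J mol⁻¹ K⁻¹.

6.78 L

Q = I·t = 0.8750 A × 128520 s = 112500 C.
n(e⁻) = Q/F = 112500 / 96485 = 1.166 mol.
4 electrons are transferred per O₂ molecule, so n(O₂) = 1.166 / 4 = 0.2914 mol.
V = nRT/P = (0.2914 × 8.314 × 319) / (114 × 10³ Pa) = 0.00678 m³ = 6.78 L.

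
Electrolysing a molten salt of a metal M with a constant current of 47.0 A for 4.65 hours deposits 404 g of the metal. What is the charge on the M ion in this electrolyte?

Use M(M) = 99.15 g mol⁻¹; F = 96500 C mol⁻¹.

+2

Q = I·t = 47.00 A × 16740 s = 786800 C, so n(e⁻) = 786800/96500 = 8.153 mol.
n(M) deposited = 404 / 99.15 = 4.075 mol.
Electrons per atom = n(e⁻)/n(M) = 8.153 / 4.075 = 2.00 ≈ 2, so the ion is M²⁺.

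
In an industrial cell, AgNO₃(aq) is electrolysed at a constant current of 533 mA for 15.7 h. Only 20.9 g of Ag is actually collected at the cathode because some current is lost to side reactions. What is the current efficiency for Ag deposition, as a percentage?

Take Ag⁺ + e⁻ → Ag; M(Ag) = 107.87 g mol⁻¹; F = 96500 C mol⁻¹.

Q = I·t = 0.5330 × 56520 = 30130 C; n(e⁻) = 30130/96500 = 0.3122 mol.
Theoretical n(Ag) = n(e⁻)/1 = 0.3122 mol, i.e. m_theo = 0.3122 × 107.87 = 33.67 g.
Efficiency = m_actual / m_theo = 20.9 / 33.67 = 62.1 %.

62.1 %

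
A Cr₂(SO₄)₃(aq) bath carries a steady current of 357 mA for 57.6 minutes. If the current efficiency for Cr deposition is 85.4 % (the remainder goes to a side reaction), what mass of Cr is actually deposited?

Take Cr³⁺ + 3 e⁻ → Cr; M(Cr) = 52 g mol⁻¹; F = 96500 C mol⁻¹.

0.189 g

Q = I·t = 0.3570 × 3456.0 = 1234 C.
n(e⁻) = 1234/96500 = 0.01279 mol; theoretically n(Cr) = 0.01279/3 = 0.004262 mol, m_theo = 0.2216 g.
At 85.4 % efficiency, m_actual = 0.854 × 0.2216 = 0.189 g.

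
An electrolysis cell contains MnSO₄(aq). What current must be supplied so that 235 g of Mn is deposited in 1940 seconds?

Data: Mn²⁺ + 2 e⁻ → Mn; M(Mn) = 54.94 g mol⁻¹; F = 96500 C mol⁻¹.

n(Mn) = 235 / 54.94 = 4.277 mol.
n(e⁻) = 2 × 4.277 = 8.555 mol.
Q = n(e⁻)·F = 8.555 × 96500 = 825500 C.
I = Q/t = 825500 / 1940.0 s = 426 A.

426 A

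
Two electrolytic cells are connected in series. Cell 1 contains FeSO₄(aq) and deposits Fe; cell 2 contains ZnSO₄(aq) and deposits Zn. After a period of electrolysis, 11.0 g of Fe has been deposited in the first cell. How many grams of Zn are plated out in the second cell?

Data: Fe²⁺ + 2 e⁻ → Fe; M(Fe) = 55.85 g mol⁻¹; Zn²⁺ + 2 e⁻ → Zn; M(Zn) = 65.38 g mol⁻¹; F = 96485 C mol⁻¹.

n(Fe) = 11.0 / 55.85 = 0.1970 mol.
Since Fe²⁺ + 2 e⁻ → Fe, n(e⁻) passed = 2 × 0.1970 = 0.3939 mol.
Cells in series carry the same charge, so the same 0.3939 mol of electrons passes through cell 2.
Zn²⁺ + 2 e⁻ → Zn, so n(Zn) = 0.3939 / 2 = 0.1970 mol.
m(Zn) = 0.1970 × 65.38 = 12.9 g.

12.9 g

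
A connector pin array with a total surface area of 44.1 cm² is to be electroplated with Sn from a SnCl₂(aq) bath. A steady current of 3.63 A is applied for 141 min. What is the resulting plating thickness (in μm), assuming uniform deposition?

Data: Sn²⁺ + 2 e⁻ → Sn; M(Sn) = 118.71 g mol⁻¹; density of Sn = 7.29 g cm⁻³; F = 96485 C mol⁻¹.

588 μm

Q = I·t = 3.630 × 8460.0 = 30710 C; n(e⁻) = 0.3183 mol.
n(Sn) = n(e⁻)/2 = 0.1591 mol, so m = 0.1591 × 118.71 = 18.89 g.
Volume = m/ρ = 18.89 / 7.29 = 2.591 cm³.
Thickness = V/A = 2.591 / 44.1 = 0.0588 cm = 588 μm.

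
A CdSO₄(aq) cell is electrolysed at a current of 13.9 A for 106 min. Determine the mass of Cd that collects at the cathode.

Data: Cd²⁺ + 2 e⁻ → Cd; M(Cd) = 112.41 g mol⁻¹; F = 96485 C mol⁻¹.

51.5 g

Q = I·t = 13.90 A × 6360.0 s = 88400 C.
n(e⁻) = Q/F = 88400 / 96485 = 0.9162 mol.
Cd²⁺ + 2 e⁻ → Cd, so n(Cd) = n(e⁻)/2 = 0.4581 mol.
m = n·M = 0.4581 × 112.41 = 51.5 g.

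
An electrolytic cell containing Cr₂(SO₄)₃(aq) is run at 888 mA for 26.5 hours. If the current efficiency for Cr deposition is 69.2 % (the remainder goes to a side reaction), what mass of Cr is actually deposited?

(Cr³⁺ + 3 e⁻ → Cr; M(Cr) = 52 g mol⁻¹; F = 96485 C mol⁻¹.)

Q = I·t = 0.8880 × 95400 = 84720 C.
n(e⁻) = 84720/96485 = 0.8780 mol; theoretically n(Cr) = 0.8780/3 = 0.2927 mol, m_theo = 15.22 g.
At 69.2 % efficiency, m_actual = 0.692 × 15.22 = 10.5 g.

10.5 g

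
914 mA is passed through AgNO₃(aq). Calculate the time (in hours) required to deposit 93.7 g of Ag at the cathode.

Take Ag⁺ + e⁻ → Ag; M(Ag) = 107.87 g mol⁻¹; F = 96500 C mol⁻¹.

n(Ag) = m/M = 93.7 / 107.87 = 0.8686 mol.
Each Ag atom requires 1 electron, so n(e⁻) = 1 × 0.8686 = 0.8686 mol.
Q = n(e⁻)·F = 0.8686 × 96500 = 83820 C.
t = Q/I = 83820 / 0.9140 A = 91710 s = 25.5 h.

25.5 h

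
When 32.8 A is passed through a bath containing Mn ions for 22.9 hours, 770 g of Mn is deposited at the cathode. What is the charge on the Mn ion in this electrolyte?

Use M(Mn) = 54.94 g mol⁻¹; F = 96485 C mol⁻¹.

+2

Q = I·t = 32.80 A × 82440 s = 2704000 C, so n(e⁻) = 2704000/96485 = 28.03 mol.
n(Mn) deposited = 770 / 54.94 = 14.02 mol.
Electrons per atom = n(e⁻)/n(Mn) = 28.03 / 14.02 = 2.00 ≈ 2, so the ion is Mn²⁺.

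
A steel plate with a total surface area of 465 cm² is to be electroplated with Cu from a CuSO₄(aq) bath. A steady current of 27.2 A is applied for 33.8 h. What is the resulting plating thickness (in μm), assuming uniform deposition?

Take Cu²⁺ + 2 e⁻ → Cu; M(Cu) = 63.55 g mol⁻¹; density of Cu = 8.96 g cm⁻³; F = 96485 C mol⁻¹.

Q = I·t = 27.20 × 121680 = 3310000 C; n(e⁻) = 34.30 mol.
n(Cu) = n(e⁻)/2 = 17.15 mol, so m = 17.15 × 63.55 = 1090 g.
Volume = m/ρ = 1090 / 8.96 = 121.6 cm³.
Thickness = V/A = 121.6 / 465 = 0.262 cm = 2620 μm.

2620 μm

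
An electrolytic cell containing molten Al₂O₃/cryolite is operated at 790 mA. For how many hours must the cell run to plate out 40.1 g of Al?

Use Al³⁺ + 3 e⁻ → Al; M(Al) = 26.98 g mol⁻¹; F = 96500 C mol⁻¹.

151 h

n(Al) = m/M = 40.1 / 26.98 = 1.486 mol.
Each Al atom requires 3 electrons, so n(e⁻) = 3 × 1.486 = 4.459 mol.
Q = n(e⁻)·F = 4.459 × 96500 = 430300 C.
t = Q/I = 430300 / 0.7900 A = 544700 s = 151 h.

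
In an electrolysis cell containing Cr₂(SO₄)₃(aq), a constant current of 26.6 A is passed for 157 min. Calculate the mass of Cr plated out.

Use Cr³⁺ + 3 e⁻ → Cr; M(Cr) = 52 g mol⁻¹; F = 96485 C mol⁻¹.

45.0 g

Q = I·t = 26.60 A × 9420.0 s = 250600 C.
n(e⁻) = Q/F = 250600 / 96485 = 2.597 mol.
Cr³⁺ + 3 e⁻ → Cr, so n(Cr) = n(e⁻)/3 = 0.8657 mol.
m = n·M = 0.8657 × 52 = 45.0 g.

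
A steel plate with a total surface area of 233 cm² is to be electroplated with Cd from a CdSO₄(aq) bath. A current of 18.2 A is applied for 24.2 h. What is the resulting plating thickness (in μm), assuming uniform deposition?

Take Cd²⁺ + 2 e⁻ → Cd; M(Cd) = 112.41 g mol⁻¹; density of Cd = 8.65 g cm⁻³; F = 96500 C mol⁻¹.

Q = I·t = 18.20 × 87120 = 1586000 C; n(e⁻) = 16.43 mol.
n(Cd) = n(e⁻)/2 = 8.215 mol, so m = 8.215 × 112.41 = 923.5 g.
Volume = m/ρ = 923.5 / 8.65 = 106.8 cm³.
Thickness = V/A = 106.8 / 233 = 0.458 cm = 4580 μm.

4580 μm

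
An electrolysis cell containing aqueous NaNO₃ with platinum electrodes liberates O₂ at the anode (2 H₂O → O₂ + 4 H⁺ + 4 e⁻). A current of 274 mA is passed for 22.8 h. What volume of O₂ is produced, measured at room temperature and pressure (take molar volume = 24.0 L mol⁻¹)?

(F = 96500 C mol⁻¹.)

Q = I·t = 0.2740 A × 82080 s = 22490 C.
n(e⁻) = Q/F = 22490 / 96500 = 0.2331 mol.
4 electrons are transferred per O₂ molecule, so n(O₂) = 0.2331 / 4 = 0.05826 mol.
V = n × V_m = 0.05826 × 24.0 = 1.40 L.

1.40 L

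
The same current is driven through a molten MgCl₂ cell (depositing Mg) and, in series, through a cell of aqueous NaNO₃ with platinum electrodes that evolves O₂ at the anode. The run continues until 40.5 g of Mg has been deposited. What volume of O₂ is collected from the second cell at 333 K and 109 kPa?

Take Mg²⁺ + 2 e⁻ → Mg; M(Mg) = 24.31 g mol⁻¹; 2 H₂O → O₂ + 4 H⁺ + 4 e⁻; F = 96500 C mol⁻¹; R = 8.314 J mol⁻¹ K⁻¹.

n(Mg) = 40.5 / 24.31 = 1.666 mol, so n(e⁻) = 2 × 1.666 = 3.332 mol.
The cells are in series, so the same 3.332 mol of electrons passes through the second cell.
2 H₂O → O₂ + 4 H⁺ + 4 e⁻ — 4 mol e⁻ per mol O₂, so n(O₂) = 3.332/4 = 0.8330 mol.
V = nRT/P = (0.8330 × 8.314 × 333) / (109 × 10³) = 0.0212 m³ = 21.2 L.

21.2 L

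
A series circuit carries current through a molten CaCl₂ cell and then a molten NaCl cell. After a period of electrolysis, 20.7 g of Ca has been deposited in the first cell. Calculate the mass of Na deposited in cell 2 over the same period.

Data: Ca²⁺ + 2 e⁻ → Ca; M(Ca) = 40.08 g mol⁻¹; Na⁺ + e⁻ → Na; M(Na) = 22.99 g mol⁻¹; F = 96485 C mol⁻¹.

n(Ca) = 20.7 / 40.08 = 0.5165 mol.
Since Ca²⁺ + 2 e⁻ → Ca, n(e⁻) passed = 2 × 0.5165 = 1.033 mol.
Cells in series carry the same charge, so the same 1.033 mol of electrons passes through cell 2.
Na⁺ + e⁻ → Na, so n(Na) = 1.033 / 1 = 1.033 mol.
m(Na) = 1.033 × 22.99 = 23.7 g.

23.7 g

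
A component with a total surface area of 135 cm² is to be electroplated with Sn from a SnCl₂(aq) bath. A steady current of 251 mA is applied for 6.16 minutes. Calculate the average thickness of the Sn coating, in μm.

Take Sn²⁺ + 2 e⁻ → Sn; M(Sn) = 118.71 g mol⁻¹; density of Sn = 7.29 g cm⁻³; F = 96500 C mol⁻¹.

0.580 μm

Q = I·t = 0.2510 × 369.60 = 92.77 C; n(e⁻) = 0.0009613 mol.
n(Sn) = n(e⁻)/2 = 0.0004807 mol, so m = 0.0004807 × 118.71 = 0.05706 g.
Volume = m/ρ = 0.05706 / 7.29 = 0.007827 cm³.
Thickness = V/A = 0.007827 / 135 = 5.80 × 10⁻⁵ cm = 0.580 μm.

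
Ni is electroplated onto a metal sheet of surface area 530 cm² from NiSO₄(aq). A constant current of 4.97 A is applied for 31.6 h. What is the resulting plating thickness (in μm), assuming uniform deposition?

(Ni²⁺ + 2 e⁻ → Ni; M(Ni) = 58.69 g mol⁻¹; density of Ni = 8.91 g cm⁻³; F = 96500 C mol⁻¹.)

Q = I·t = 4.970 × 113760 = 565400 C; n(e⁻) = 5.859 mol.
n(Ni) = n(e⁻)/2 = 2.929 mol, so m = 2.929 × 58.69 = 171.9 g.
Volume = m/ρ = 171.9 / 8.91 = 19.30 cm³.
Thickness = V/A = 19.30 / 530 = 0.0364 cm = 364 μm.

364 μm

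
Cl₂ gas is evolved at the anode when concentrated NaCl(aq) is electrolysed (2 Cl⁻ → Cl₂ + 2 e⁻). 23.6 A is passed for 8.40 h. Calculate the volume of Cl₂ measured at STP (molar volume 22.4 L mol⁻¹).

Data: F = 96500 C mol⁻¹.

82.8 L

Q = I·t = 23.60 A × 30240 s = 713700 C.
n(e⁻) = Q/F = 713700 / 96500 = 7.395 mol.
2 electrons are transferred per Cl₂ molecule, so n(Cl₂) = 7.395 / 2 = 3.698 mol.
V = n × V_m = 3.698 × 22.4 = 82.8 L.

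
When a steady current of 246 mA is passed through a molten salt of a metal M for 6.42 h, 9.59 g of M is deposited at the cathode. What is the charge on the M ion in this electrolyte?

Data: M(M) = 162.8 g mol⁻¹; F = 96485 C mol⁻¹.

Q = I·t = 0.2460 A × 23112 s = 5686 C, so n(e⁻) = 5686/96485 = 0.05893 mol.
n(M) deposited = 9.59 / 162.8 = 0.05891 mol.
Electrons per atom = n(e⁻)/n(M) = 0.05893 / 0.05891 = 1.00 ≈ 1, so the ion is M⁺.

+1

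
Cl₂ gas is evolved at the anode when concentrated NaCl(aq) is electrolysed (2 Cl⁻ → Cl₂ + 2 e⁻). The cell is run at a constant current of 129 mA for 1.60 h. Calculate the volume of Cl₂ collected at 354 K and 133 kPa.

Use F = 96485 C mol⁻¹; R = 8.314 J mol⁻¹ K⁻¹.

0.0852 L

Q = I·t = 0.1290 A × 5760.0 s = 743.0 C.
n(e⁻) = Q/F = 743.0 / 96485 = 0.007701 mol.
2 electrons are transferred per Cl₂ molecule, so n(Cl₂) = 0.007701 / 2 = 0.003851 mol.
V = nRT/P = (0.003851 × 8.314 × 354) / (133 × 10³ Pa) = 8.52 × 10⁻⁵ m³ = 0.0852 L.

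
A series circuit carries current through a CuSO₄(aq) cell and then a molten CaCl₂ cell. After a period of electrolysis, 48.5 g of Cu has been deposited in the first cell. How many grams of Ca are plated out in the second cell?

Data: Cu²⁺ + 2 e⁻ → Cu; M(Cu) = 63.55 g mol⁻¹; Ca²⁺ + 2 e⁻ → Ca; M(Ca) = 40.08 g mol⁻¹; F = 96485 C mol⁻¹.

n(Cu) = 48.5 / 63.55 = 0.7632 mol.
Since Cu²⁺ + 2 e⁻ → Cu, n(e⁻) passed = 2 × 0.7632 = 1.526 mol.
Cells in series carry the same charge, so the same 1.526 mol of electrons passes through cell 2.
Ca²⁺ + 2 e⁻ → Ca, so n(Ca) = 1.526 / 2 = 0.7632 mol.
m(Ca) = 0.7632 × 40.08 = 30.6 g.

30.6 g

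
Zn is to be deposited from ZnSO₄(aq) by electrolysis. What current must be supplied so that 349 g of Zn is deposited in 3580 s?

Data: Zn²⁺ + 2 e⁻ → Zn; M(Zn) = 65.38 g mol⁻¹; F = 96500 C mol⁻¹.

288 A

n(Zn) = 349 / 65.38 = 5.338 mol.
n(e⁻) = 2 × 5.338 = 10.68 mol.
Q = n(e⁻)·F = 10.68 × 96500 = 1030000 C.
I = Q/t = 1030000 / 3580.0 s = 288 A.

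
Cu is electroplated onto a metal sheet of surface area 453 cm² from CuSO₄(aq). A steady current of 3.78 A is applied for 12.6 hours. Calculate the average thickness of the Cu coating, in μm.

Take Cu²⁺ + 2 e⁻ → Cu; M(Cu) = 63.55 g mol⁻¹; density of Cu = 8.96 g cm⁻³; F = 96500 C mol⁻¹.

Q = I·t = 3.780 × 45360 = 171500 C; n(e⁻) = 1.777 mol.
n(Cu) = n(e⁻)/2 = 0.8884 mol, so m = 0.8884 × 63.55 = 56.46 g.
Volume = m/ρ = 56.46 / 8.96 = 6.301 cm³.
Thickness = V/A = 6.301 / 453 = 0.0139 cm = 139 μm.

139 μm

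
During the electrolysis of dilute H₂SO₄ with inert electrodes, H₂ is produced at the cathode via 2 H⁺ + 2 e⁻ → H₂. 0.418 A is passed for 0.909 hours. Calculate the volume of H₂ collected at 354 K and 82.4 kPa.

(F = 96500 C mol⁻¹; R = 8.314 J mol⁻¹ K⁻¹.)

0.253 L

Q = I·t = 0.4180 A × 3272.4 s = 1368 C.
n(e⁻) = Q/F = 1368 / 96500 = 0.01417 mol.
2 electrons are transferred per H₂ molecule, so n(H₂) = 0.01417 / 2 = 0.007087 mol.
V = nRT/P = (0.007087 × 8.314 × 354) / (82.4 × 10³ Pa) = 2.53 × 10⁻⁴ m³ = 0.253 L.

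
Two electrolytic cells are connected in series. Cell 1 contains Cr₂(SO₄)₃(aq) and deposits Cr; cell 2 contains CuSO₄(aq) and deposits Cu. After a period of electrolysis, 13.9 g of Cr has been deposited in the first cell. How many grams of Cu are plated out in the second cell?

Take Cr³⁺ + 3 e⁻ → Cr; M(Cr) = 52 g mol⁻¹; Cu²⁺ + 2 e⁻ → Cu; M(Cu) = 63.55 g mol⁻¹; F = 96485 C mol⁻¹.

25.5 g

n(Cr) = 13.9 / 52 = 0.2673 mol.
Since Cr³⁺ + 3 e⁻ → Cr, n(e⁻) passed = 3 × 0.2673 = 0.8019 mol.
Cells in series carry the same charge, so the same 0.8019 mol of electrons passes through cell 2.
Cu²⁺ + 2 e⁻ → Cu, so n(Cu) = 0.8019 / 2 = 0.4010 mol.
m(Cu) = 0.4010 × 63.55 = 25.5 g.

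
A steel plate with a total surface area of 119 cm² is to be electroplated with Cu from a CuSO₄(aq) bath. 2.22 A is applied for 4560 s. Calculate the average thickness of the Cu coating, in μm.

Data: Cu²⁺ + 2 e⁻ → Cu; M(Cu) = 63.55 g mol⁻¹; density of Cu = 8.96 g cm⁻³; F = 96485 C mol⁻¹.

31.3 μm

Q = I·t = 2.220 × 4560.0 = 10120 C; n(e⁻) = 0.1049 mol.
n(Cu) = n(e⁻)/2 = 0.05246 mol, so m = 0.05246 × 63.55 = 3.334 g.
Volume = m/ρ = 3.334 / 8.96 = 0.3721 cm³.
Thickness = V/A = 0.3721 / 119 = 0.00313 cm = 31.3 μm.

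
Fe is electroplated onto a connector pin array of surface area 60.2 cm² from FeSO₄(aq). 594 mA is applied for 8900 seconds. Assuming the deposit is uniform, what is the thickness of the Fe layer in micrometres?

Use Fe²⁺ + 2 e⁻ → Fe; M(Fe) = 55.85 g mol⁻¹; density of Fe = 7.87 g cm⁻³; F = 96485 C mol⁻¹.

Q = I·t = 0.5940 × 8900.0 = 5287 C; n(e⁻) = 0.05479 mol.
n(Fe) = n(e⁻)/2 = 0.02740 mol, so m = 0.02740 × 55.85 = 1.530 g.
Volume = m/ρ = 1.530 / 7.87 = 0.1944 cm³.
Thickness = V/A = 0.1944 / 60.2 = 0.00323 cm = 32.3 μm.

32.3 μm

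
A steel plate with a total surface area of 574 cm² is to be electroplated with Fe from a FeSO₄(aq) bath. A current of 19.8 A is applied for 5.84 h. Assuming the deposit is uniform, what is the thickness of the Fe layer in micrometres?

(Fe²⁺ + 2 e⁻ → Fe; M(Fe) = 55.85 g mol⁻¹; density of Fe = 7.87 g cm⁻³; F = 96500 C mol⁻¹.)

Q = I·t = 19.80 × 21024 = 416300 C; n(e⁻) = 4.314 mol.
n(Fe) = n(e⁻)/2 = 2.157 mol, so m = 2.157 × 55.85 = 120.5 g.
Volume = m/ρ = 120.5 / 7.87 = 15.31 cm³.
Thickness = V/A = 15.31 / 574 = 0.0267 cm = 267 μm.

267 μm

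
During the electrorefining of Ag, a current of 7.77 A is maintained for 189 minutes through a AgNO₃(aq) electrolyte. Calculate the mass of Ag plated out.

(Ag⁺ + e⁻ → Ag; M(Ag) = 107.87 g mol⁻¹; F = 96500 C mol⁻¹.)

98.5 g

Q = I·t = 7.770 A × 11340 s = 88110 C.
n(e⁻) = Q/F = 88110 / 96500 = 0.9131 mol.
Ag⁺ + e⁻ → Ag, so n(Ag) = n(e⁻)/1 = 0.9131 mol.
m = n·M = 0.9131 × 107.87 = 98.5 g.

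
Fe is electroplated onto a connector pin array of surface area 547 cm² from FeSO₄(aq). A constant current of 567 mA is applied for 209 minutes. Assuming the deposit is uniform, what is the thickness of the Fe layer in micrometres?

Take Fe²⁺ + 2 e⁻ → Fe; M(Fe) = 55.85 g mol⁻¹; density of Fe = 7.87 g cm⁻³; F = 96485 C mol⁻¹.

Q = I·t = 0.5670 × 12540 = 7110 C; n(e⁻) = 0.07369 mol.
n(Fe) = n(e⁻)/2 = 0.03685 mol, so m = 0.03685 × 55.85 = 2.058 g.
Volume = m/ρ = 2.058 / 7.87 = 0.2615 cm³.
Thickness = V/A = 0.2615 / 547 = 4.78 × 10⁻⁴ cm = 4.78 μm.

4.78 μm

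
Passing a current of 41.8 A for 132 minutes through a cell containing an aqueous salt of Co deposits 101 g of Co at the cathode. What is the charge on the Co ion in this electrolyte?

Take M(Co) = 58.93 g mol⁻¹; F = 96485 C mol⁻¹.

Q = I·t = 41.80 A × 7920.0 s = 331100 C, so n(e⁻) = 331100/96485 = 3.431 mol.
n(Co) deposited = 101 / 58.93 = 1.714 mol.
Electrons per atom = n(e⁻)/n(Co) = 3.431 / 1.714 = 2.00 ≈ 2, so the ion is Co²⁺.

+2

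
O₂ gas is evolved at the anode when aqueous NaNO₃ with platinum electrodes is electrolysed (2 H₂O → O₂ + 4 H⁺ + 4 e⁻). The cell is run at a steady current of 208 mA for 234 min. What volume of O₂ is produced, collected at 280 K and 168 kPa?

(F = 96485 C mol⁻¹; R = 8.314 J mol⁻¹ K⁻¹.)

0.105 L

Q = I·t = 0.2080 A × 14040 s = 2920 C.
n(e⁻) = Q/F = 2920 / 96485 = 0.03027 mol.
4 electrons are transferred per O₂ molecule, so n(O₂) = 0.03027 / 4 = 0.007567 mol.
V = nRT/P = (0.007567 × 8.314 × 280) / (168 × 10³ Pa) = 1.05 × 10⁻⁴ m³ = 0.105 L.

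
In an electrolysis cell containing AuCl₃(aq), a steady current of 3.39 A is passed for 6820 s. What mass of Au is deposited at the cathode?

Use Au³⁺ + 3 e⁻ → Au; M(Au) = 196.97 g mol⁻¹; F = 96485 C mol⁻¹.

15.7 g

Q = I·t = 3.390 A × 6820.0 s = 23120 C.
n(e⁻) = Q/F = 23120 / 96485 = 0.2396 mol.
Au³⁺ + 3 e⁻ → Au, so n(Au) = n(e⁻)/3 = 0.07987 mol.
m = n·M = 0.07987 × 196.97 = 15.7 g.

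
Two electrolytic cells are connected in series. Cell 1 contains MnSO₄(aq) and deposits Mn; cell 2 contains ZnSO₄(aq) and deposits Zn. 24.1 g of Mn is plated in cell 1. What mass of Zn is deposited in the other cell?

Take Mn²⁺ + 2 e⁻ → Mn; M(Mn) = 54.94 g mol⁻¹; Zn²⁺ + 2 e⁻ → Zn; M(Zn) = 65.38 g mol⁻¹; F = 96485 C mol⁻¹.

28.7 g

n(Mn) = 24.1 / 54.94 = 0.4387 mol.
Since Mn²⁺ + 2 e⁻ → Mn, n(e⁻) passed = 2 × 0.4387 = 0.8773 mol.
Cells in series carry the same charge, so the same 0.8773 mol of electrons passes through cell 2.
Zn²⁺ + 2 e⁻ → Zn, so n(Zn) = 0.8773 / 2 = 0.4387 mol.
m(Zn) = 0.4387 × 65.38 = 28.7 g.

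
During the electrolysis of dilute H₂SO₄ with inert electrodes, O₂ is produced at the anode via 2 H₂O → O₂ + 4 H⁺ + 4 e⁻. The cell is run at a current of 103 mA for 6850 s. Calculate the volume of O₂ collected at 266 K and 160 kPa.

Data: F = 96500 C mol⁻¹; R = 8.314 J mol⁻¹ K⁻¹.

0.0253 L

Q = I·t = 0.1030 A × 6850.0 s = 705.6 C.
n(e⁻) = Q/F = 705.6 / 96500 = 0.007311 mol.
4 electrons are transferred per O₂ molecule, so n(O₂) = 0.007311 / 4 = 0.001828 mol.
V = nRT/P = (0.001828 × 8.314 × 266) / (160 × 10³ Pa) = 2.53 × 10⁻⁵ m³ = 0.0253 L.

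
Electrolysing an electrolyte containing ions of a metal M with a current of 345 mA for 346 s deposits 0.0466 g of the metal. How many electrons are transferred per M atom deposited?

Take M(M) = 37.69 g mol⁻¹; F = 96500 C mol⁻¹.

Q = I·t = 0.3450 A × 346.00 s = 119.4 C, so n(e⁻) = 119.4/96500 = 0.001237 mol.
n(M) deposited = 0.0466 / 37.69 = 0.001236 mol.
Electrons per atom = n(e⁻)/n(M) = 0.001237 / 0.001236 = 1.00 ≈ 1, so the ion is M⁺.

1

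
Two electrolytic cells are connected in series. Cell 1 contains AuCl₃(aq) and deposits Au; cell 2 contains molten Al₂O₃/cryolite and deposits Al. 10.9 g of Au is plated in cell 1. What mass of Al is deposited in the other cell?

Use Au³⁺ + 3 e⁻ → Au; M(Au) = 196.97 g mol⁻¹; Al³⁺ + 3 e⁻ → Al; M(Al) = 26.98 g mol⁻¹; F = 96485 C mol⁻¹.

n(Au) = 10.9 / 196.97 = 0.05534 mol.
Since Au³⁺ + 3 e⁻ → Au, n(e⁻) passed = 3 × 0.05534 = 0.1660 mol.
Cells in series carry the same charge, so the same 0.1660 mol of electrons passes through cell 2.
Al³⁺ + 3 e⁻ → Al, so n(Al) = 0.1660 / 3 = 0.05534 mol.
m(Al) = 0.05534 × 26.98 = 1.49 g.

1.49 g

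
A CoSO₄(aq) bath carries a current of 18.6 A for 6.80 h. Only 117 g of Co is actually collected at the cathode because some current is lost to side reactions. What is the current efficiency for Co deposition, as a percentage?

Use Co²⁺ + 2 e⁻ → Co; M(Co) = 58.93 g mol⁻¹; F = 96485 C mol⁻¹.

Q = I·t = 18.60 × 24480 = 455300 C; n(e⁻) = 455300/96485 = 4.719 mol.
Theoretical n(Co) = n(e⁻)/2 = 2.360 mol, i.e. m_theo = 2.360 × 58.93 = 139.1 g.
Efficiency = m_actual / m_theo = 117 / 139.1 = 84.1 %.

84.1 %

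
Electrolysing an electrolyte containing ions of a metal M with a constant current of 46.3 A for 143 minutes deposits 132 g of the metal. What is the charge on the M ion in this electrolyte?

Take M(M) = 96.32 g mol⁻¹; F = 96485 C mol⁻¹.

Q = I·t = 46.30 A × 8580.0 s = 397300 C, so n(e⁻) = 397300/96485 = 4.117 mol.
n(M) deposited = 132 / 96.32 = 1.370 mol.
Electrons per atom = n(e⁻)/n(M) = 4.117 / 1.370 = 3.00 ≈ 3, so the ion is M³⁺.

+3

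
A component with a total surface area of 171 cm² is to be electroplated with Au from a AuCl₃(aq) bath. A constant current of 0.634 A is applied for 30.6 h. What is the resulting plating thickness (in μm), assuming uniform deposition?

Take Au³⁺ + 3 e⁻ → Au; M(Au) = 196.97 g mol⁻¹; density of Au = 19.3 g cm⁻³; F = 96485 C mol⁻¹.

144 μm

Q = I·t = 0.6340 × 110160 = 69840 C; n(e⁻) = 0.7239 mol.
n(Au) = n(e⁻)/3 = 0.2413 mol, so m = 0.2413 × 196.97 = 47.53 g.
Volume = m/ρ = 47.53 / 19.3 = 2.462 cm³.
Thickness = V/A = 2.462 / 171 = 0.0144 cm = 144 μm.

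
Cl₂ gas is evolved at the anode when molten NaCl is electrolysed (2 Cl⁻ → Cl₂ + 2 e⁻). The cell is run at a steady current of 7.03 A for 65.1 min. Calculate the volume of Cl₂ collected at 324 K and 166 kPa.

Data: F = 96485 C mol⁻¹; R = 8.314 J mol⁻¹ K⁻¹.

Q = I·t = 7.030 A × 3906.0 s = 27460 C.
n(e⁻) = Q/F = 27460 / 96485 = 0.2846 mol.
2 electrons are transferred per Cl₂ molecule, so n(Cl₂) = 0.2846 / 2 = 0.1423 mol.
V = nRT/P = (0.1423 × 8.314 × 324) / (166 × 10³ Pa) = 0.00231 m³ = 2.31 L.

2.31 L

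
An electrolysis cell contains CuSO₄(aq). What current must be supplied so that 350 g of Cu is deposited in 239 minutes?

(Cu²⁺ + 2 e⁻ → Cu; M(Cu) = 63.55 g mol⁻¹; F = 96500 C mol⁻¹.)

74.1 A

n(Cu) = 350 / 63.55 = 5.507 mol.
n(e⁻) = 2 × 5.507 = 11.01 mol.
Q = n(e⁻)·F = 11.01 × 96500 = 1063000 C.
I = Q/t = 1063000 / 14340 s = 74.1 A.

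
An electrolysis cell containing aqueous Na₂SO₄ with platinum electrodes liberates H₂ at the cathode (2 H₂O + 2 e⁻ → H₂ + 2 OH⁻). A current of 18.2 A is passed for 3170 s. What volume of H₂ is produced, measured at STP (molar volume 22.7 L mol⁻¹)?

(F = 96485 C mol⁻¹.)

6.79 L

Q = I·t = 18.20 A × 3170.0 s = 57690 C.
n(e⁻) = Q/F = 57690 / 96485 = 0.5980 mol.
2 electrons are transferred per H₂ molecule, so n(H₂) = 0.5980 / 2 = 0.2990 mol.
V = n × V_m = 0.2990 × 22.7 = 6.79 L.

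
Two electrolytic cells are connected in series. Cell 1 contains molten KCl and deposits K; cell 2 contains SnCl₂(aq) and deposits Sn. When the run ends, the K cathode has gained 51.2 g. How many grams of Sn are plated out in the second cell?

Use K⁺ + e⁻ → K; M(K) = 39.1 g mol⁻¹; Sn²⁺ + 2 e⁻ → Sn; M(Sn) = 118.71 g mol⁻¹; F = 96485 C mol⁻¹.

77.7 g

n(K) = 51.2 / 39.1 = 1.309 mol.
Since K⁺ + e⁻ → K, n(e⁻) passed = 1 × 1.309 = 1.309 mol.
Cells in series carry the same charge, so the same 1.309 mol of electrons passes through cell 2.
Sn²⁺ + 2 e⁻ → Sn, so n(Sn) = 1.309 / 2 = 0.6547 mol.
m(Sn) = 0.6547 × 118.71 = 77.7 g.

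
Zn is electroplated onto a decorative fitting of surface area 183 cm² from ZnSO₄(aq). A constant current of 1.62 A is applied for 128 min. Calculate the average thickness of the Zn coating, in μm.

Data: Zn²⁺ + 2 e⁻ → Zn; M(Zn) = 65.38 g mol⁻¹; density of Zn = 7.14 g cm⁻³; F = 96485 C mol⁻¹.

32.3 μm

Q = I·t = 1.620 × 7680.0 = 12440 C; n(e⁻) = 0.1289 mol.
n(Zn) = n(e⁻)/2 = 0.06447 mol, so m = 0.06447 × 65.38 = 4.215 g.
Volume = m/ρ = 4.215 / 7.14 = 0.5904 cm³.
Thickness = V/A = 0.5904 / 183 = 0.00323 cm = 32.3 μm.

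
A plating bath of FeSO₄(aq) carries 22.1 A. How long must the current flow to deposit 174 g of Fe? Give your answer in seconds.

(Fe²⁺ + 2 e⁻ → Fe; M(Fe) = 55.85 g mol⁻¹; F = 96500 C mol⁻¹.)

27200 s

n(Fe) = m/M = 174 / 55.85 = 3.115 mol.
Each Fe atom requires 2 electrons, so n(e⁻) = 2 × 3.115 = 6.231 mol.
Q = n(e⁻)·F = 6.231 × 96500 = 601300 C.
t = Q/I = 601300 / 22.10 A = 27210 s.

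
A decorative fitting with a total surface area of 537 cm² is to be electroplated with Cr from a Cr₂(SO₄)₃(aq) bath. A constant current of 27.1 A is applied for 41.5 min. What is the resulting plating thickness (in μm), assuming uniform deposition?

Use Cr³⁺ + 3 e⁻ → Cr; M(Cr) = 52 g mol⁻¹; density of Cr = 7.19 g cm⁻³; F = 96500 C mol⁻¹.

31.4 μm

Q = I·t = 27.10 × 2490.0 = 67480 C; n(e⁻) = 0.6993 mol.
n(Cr) = n(e⁻)/3 = 0.2331 mol, so m = 0.2331 × 52 = 12.12 g.
Volume = m/ρ = 12.12 / 7.19 = 1.686 cm³.
Thickness = V/A = 1.686 / 537 = 0.00314 cm = 31.4 μm.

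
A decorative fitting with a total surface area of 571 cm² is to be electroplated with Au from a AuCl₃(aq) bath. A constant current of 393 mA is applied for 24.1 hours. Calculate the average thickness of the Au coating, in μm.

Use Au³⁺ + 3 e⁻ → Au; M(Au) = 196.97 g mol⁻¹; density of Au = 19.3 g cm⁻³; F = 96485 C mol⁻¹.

Q = I·t = 0.3930 × 86760 = 34100 C; n(e⁻) = 0.3534 mol.
n(Au) = n(e⁻)/3 = 0.1178 mol, so m = 0.1178 × 196.97 = 23.20 g.
Volume = m/ρ = 23.20 / 19.3 = 1.202 cm³.
Thickness = V/A = 1.202 / 571 = 0.00211 cm = 21.1 μm.

21.1 μm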